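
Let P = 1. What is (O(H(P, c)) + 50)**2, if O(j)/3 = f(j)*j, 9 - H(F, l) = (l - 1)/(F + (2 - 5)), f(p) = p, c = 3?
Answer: 122500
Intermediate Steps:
H(F, l) = 9 - (-1 + l)/(-3 + F) (H(F, l) = 9 - (l - 1)/(F + (2 - 5)) = 9 - (-1 + l)/(F - 3) = 9 - (-1 + l)/(-3 + F))
O(j) = 3*j**2 (O(j) = 3*(j*j) = 3*j**2)
(O(H(P, c)) + 50)**2 = (3*((-26 - 1*3 + 9*1)/(-3 + 1))**2 + 50)**2 = (3*((-26 - 3 + 9)/(-2))**2 + 50)**2 = (3*(-1/2*(-20))**2 + 50)**2 = (3*10**2 + 50)**2 = (3*100 + 50)**2 = (300 + 50)**2 = 350**2 = 122500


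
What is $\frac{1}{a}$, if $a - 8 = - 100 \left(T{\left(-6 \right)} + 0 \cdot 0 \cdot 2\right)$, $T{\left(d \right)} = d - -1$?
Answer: $\frac{1}{508} \approx 0.0019685$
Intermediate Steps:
$T{\left(d \right)} = 1 + d$ ($T{\left(d \right)} = d + 1 = 1 + d$)
$a = 508$ ($a = 8 - 100 \left(\left(1 - 6\right) + 0 \cdot 0 \cdot 2\right) = 8 - 100 \left(-5 + 0 \cdot 2\right) = 8 - 100 \left(-5 + 0\right) = 8 - -500 = 8 + 500 = 508$)
$\frac{1}{a} = \frac{1}{508}$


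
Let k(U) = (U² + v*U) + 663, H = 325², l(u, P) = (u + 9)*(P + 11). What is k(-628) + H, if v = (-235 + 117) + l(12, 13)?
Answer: 258264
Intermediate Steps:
l(u, P) = (9 + u)*(11 + P)
v = 386 (v = (-235 + 117) + (99 + 9*13 + 11*12 + 13*12) = -118 + (99 + 117 + 132 + 156) = -118 + 504 = 386)
H = 105625
k(U) = 663 + U² + 386*U (k(U) = (U² + 386*U) + 663 = 663 + U² + 386*U)
k(-628) + H = (663 + (-628)² + 386*(-628)) + 105625 = (663 + 394384 - 242408) + 105625 = 152639 + 105625 = 258264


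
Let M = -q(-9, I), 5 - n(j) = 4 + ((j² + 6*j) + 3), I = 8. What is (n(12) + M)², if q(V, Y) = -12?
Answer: 42436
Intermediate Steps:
n(j) = -2 - j² - 6*j (n(j) = 5 - (4 + ((j² + 6*j) + 3)) = 5 - (4 + (3 + j² + 6*j)) = 5 - (7 + j² + 6*j) = 5 + (-7 - j² - 6*j) = -2 - j² - 6*j)
M = 12 (M = -1*(-12) = 12)
(n(12) + M)² = ((-2 - 1*12² - 6*12) + 12)² = ((-2 - 1*144 - 72) + 12)² = ((-2 - 144 - 72) + 12)² = (-218 + 12)² = (-206)² = 42436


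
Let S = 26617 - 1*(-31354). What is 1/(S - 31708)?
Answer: 1/26263 ≈ 3.8076e-5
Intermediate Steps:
S = 57971 (S = 26617 + 31354 = 57971)
1/(S - 31708) = 1/(57971 - 31708) = 1/26263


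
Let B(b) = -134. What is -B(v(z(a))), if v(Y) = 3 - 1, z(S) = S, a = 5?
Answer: 134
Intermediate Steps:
v(Y) = 2
-B(v(z(a))) = -1*(-134) = 134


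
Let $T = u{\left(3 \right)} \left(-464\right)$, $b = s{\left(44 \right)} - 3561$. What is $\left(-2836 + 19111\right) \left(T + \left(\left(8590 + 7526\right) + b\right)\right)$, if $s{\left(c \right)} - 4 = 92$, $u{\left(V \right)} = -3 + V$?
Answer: $205895025$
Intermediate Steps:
$s{\left(c \right)} = 96$ ($s{\left(c \right)} = 4 + 92 = 96$)
$b = -3465$ ($b = 96 - 3561 = -3465$)
$T = 0$ ($T = \left(-3 + 3\right) \left(-464\right) = 0 \left(-464\right) = 0$)
$\left(-2836 + 19111\right) \left(T + \left(\left(8590 + 7526\right) + b\right)\right) = \left(-2836 + 19111\right) \left(0 + \left(\left(8590 + 7526\right) - 3465\right)\right) = 16275 \left(0 + \left(16116 - 3465\right)\right) = 16275 \left(0 + 12651\right) = 16275 \cdot 12651 = 205895025$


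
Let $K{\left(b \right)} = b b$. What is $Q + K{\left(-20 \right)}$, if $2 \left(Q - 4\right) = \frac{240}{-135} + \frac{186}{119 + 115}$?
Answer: $\frac{94421}{234} \approx 403.51$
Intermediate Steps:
$K{\left(b \right)} = b^{2}$
$Q = \frac{821}{234}$ ($Q = 4 + \frac{\frac{240}{-135} + \frac{186}{119 + 115}}{2} = 4 + \frac{240 \left(- \frac{1}{135}\right) + \frac{186}{234}}{2} = 4 + \frac{- \frac{16}{9} + 186 \cdot \frac{1}{234}}{2} = 4 + \frac{- \frac{16}{9} + \frac{31}{39}}{2} = 4 + \frac{1}{2} \left(- \frac{115}{117}\right) = 4 - \frac{115}{234} = \frac{821}{234} \approx 3.5085$)
$Q + K{\left(-20 \right)} = \frac{821}{234} + \left(-20\right)^{2} = \frac{821}{234} + 400 = \frac{94421}{234}$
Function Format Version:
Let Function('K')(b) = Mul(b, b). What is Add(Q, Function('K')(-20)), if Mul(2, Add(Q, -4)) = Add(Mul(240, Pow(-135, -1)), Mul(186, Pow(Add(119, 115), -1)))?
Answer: Rational(94421, 234) ≈ 403.51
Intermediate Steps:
Function('K')(b) = Pow(b, 2)
Q = Rational(821, 234) (Q = Add(4, Mul(Rational(1, 2), Add(Mul(240, Pow(-135, -1)), Mul(186, Pow(Add(119, 115), -1))))) = Add(4, Mul(Rational(1, 2), Add(Mul(240, Rational(-1, 135)), Mul(186, Pow(234, -1))))) = Add(4, Mul(Rational(1, 2), Add(Rational(-16, 9), Mul(186, Rational(1, 234))))) = Add(4, Mul(Rational(1, 2), Add(Rational(-16, 9), Rational(31, 39)))) = Add(4, Mul(Rational(1, 2), Rational(-115, 117))) = Add(4, Rational(-115, 234)) = Rational(821, 234) ≈ 3.5085)
Add(Q, Function('K')(-20)) = Add(Rational(821, 234), Pow(-20, 2)) = Add(Rational(821, 234), 400) = Rational(94421, 234)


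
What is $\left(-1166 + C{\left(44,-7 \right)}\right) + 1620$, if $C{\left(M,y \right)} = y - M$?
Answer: $403$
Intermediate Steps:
$\left(-1166 + C{\left(44,-7 \right)}\right) + 1620 = \left(-1166 - 51\right) + 1620 = -1217 + 1620 = 403$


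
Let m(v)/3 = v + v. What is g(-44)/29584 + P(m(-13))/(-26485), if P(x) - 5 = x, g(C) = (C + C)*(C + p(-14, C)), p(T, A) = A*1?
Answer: 12953717/48970765 ≈ 0.26452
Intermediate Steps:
m(v) = 6*v (m(v) = 3*(v + v) = 3*(2*v) = 6*v)
p(T, A) = A
g(C) = 4*C² (g(C) = (C + C)*(C + C) = (2*C)*(2*C) = 4*C²)
P(x) = 5 + x
g(-44)/29584 + P(m(-13))/(-26485) = (4*(-44)²)/29584 + (5 + 6*(-13))/(-26485) = (4*1936)*(1/29584) + (5 - 78)*(-1/26485) = 7744*(1/29584) - 73*(-1/26485) = 484/1849 + 73/26485 = 12953717/48970765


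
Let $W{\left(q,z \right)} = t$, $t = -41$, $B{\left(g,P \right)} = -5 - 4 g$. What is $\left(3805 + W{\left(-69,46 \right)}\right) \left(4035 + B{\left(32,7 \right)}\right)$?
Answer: $14687128$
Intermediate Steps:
$W{\left(q,z \right)} = -41$
$\left(3805 + W{\left(-69,46 \right)}\right) \left(4035 + B{\left(32,7 \right)}\right) = \left(3805 - 41\right) \left(4035 - 133\right) = 3764 \left(4035 - 133\right) = 3764 \cdot 3902 = 14687128$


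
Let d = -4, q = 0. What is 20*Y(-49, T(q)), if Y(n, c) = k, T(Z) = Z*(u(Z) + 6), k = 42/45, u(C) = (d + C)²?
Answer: 56/3 ≈ 18.667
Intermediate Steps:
u(C) = (-4 + C)²
k = 14/15 (k = 42*(1/45) = 14/15 ≈ 0.93333)
T(Z) = Z*(6 + (-4 + Z)²) (T(Z) = Z*((-4 + Z)² + 6) = Z*(6 + (-4 + Z)²))
Y(n, c) = 14/15
20*Y(-49, T(q)) = 20*(14/15) = 56/3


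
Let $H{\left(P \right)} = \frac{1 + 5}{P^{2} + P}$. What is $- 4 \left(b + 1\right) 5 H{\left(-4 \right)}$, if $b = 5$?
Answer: $-60$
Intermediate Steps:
$H{\left(P \right)} = \frac{6}{P + P^{2}}$
$- 4 \left(b + 1\right) 5 H{\left(-4 \right)} = - 4 \left(5 + 1\right) 5 \frac{6}{\left(-4\right) \left(1 - 4\right)} = - 4 \cdot 6 \cdot 5 \cdot 6 \left(- \frac{1}{4}\right) \frac{1}{-3} = \left(-4\right) 30 \cdot 6 \left(- \frac{1}{4}\right) \left(- \frac{1}{3}\right) = \left(-120\right) \frac{1}{2} = -60$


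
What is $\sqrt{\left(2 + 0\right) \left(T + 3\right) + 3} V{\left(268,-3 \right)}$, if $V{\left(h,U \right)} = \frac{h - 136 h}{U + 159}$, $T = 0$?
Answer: $- \frac{9045}{13} \approx -695.77$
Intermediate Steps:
$V{\left(h,U \right)} = - \frac{135 h}{159 + U}$ ($V{\left(h,U \right)} = \frac{\left(-135\right) h}{159 + U} = - \frac{135 h}{159 + U}$)
$\sqrt{\left(2 + 0\right) \left(T + 3\right) + 3} V{\left(268,-3 \right)} = \sqrt{\left(2 + 0\right) \left(0 + 3\right) + 3} \left(\left(-135\right) 268 \frac{1}{159 - 3}\right) = \sqrt{2 \cdot 3 + 3} \left(\left(-135\right) 268 \cdot \frac{1}{156}\right) = \sqrt{6 + 3} \left(\left(-135\right) 268 \cdot \frac{1}{156}\right) = \sqrt{9} \left(- \frac{3015}{13}\right) = 3 \left(- \frac{3015}{13}\right) = - \frac{9045}{13}$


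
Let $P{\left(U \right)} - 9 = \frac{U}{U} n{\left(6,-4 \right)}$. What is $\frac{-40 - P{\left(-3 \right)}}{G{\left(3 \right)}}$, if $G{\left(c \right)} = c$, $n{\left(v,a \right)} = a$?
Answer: $-15$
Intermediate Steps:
$P{\left(U \right)} = 5$ ($P{\left(U \right)} = 9 + \frac{U}{U} \left(-4\right) = 9 + 1 \left(-4\right) = 9 - 4 = 5$)
$\frac{-40 - P{\left(-3 \right)}}{G{\left(3 \right)}} = \frac{-40 - 5}{3} = \left(-40 - 5\right) \frac{1}{3} = \left(-45\right) \frac{1}{3} = -15$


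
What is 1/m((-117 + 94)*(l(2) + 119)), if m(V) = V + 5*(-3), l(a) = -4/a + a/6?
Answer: -3/8141 ≈ -0.00036851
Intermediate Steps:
l(a) = -4/a + a/6 (l(a) = -4/a + a*(1/6) = -4/a + a/6)
m(V) = -15 + V (m(V) = V - 15 = -15 + V)
1/m((-117 + 94)*(l(2) + 119)) = 1/(-15 + (-117 + 94)*((-4/2 + (1/6)*2) + 119)) = 1/(-15 - 23*((-4*1/2 + 1/3) + 119)) = 1/(-15 - 23*((-2 + 1/3) + 119)) = 1/(-15 - 23*(-5/3 + 119)) = 1/(-15 - 23*352/3) = 1/(-15 - 8096/3) = 1/(-8141/3) = -3/8141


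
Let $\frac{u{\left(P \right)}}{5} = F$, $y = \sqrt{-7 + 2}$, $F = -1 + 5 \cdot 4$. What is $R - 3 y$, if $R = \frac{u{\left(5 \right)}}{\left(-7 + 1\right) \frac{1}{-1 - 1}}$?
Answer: $\frac{95}{3} - 3 i \sqrt{5} \approx 31.667 - 6.7082 i$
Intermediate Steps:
$F = 19$ ($F = -1 + 20 = 19$)
$y = i \sqrt{5}$ ($y = \sqrt{-5} = i \sqrt{5} \approx 2.2361 i$)
$u{\left(P \right)} = 95$ ($u{\left(P \right)} = 5 \cdot 19 = 95$)
$R = \frac{95}{3}$ ($R = \frac{95}{\left(-7 + 1\right) \frac{1}{-1 - 1}} = \frac{95}{\left(-6\right) \frac{1}{-2}} = \frac{95}{\left(-6\right) \left(- \frac{1}{2}\right)} = \frac{95}{3} \approx 31.667$)
$R - 3 y = \frac{95}{3} - 3 i \sqrt{5}$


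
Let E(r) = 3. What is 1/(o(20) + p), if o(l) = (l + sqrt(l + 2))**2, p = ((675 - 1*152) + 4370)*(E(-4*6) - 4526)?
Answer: -22130617/489764208765489 - 40*sqrt(22)/489764208765489 ≈ -4.5187e-8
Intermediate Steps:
p = -22131039 (p = ((675 - 1*152) + 4370)*(3 - 4526) = ((675 - 152) + 4370)*(-4523) = (523 + 4370)*(-4523) = 4893*(-4523) = -22131039)
o(l) = (l + sqrt(2 + l))**2
1/(o(20) + p) = 1/((20 + sqrt(2 + 20))**2 - 22131039) = 1/((20 + sqrt(22))**2 - 22131039) = 1/(-22131039 + (20 + sqrt(22))**2)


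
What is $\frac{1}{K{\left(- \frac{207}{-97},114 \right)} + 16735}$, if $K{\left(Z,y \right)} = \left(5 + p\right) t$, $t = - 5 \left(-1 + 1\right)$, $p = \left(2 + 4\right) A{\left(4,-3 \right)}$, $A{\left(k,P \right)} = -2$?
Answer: $\frac{1}{16735} \approx 5.9755 \cdot 10^{-5}$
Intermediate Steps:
$p = -12$ ($p = \left(2 + 4\right) \left(-2\right) = 6 \left(-2\right) = -12$)
$t = 0$ ($t = \left(-5\right) 0 = 0$)
$K{\left(Z,y \right)} = 0$ ($K{\left(Z,y \right)} = \left(5 - 12\right) 0 = \left(-7\right) 0 = 0$)
$\frac{1}{K{\left(- \frac{207}{-97},114 \right)} + 16735} = \frac{1}{0 + 16735} = \frac{1}{16735}$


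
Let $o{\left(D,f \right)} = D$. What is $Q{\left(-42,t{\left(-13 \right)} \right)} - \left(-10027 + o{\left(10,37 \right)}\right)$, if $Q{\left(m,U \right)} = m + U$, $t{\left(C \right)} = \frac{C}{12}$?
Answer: $\frac{119687}{12} \approx 9973.9$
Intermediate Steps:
$t{\left(C \right)} = \frac{C}{12}$ ($t{\left(C \right)} = C \frac{1}{12} = \frac{C}{12}$)
$Q{\left(m,U \right)} = U + m$
$Q{\left(-42,t{\left(-13 \right)} \right)} - \left(-10027 + o{\left(10,37 \right)}\right) = \left(\frac{1}{12} \left(-13\right) - 42\right) + \left(10027 - 10\right) = \left(- \frac{13}{12} - 42\right) + \left(10027 - 10\right) = - \frac{517}{12} + 10017 = \frac{119687}{12}$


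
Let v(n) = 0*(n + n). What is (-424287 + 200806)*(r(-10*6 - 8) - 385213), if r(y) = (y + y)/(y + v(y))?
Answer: 86087339491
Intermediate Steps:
v(n) = 0 (v(n) = 0*(2*n) = 0)
r(y) = 2 (r(y) = (y + y)/(y + 0) = (2*y)/y = 2)
(-424287 + 200806)*(r(-10*6 - 8) - 385213) = (-424287 + 200806)*(2 - 385213) = -223481*(-385211) = 86087339491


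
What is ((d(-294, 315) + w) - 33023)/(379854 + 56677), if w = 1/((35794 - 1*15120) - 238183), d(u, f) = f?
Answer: -7114284373/94949421279 ≈ -0.074927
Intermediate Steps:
w = -1/217509 (w = 1/((35794 - 15120) - 238183) = 1/(20674 - 238183) = 1/(-217509) = -1/217509 ≈ -4.5975e-6)
((d(-294, 315) + w) - 33023)/(379854 + 56677) = ((315 - 1/217509) - 33023)/(379854 + 56677) = (68515334/217509 - 33023)/436531 = -7114284373/217509*1/436531 = -7114284373/94949421279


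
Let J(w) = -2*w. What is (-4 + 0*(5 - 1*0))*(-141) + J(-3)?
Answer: 570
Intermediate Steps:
(-4 + 0*(5 - 1*0))*(-141) + J(-3) = (-4 + 0*(5 - 1*0))*(-141) - 2*(-3) = (-4 + 0*(5 + 0))*(-141) + 6 = (-4 + 0*5)*(-141) + 6 = (-4 + 0)*(-141) + 6 = -4*(-141) + 6 = 564 + 6 = 570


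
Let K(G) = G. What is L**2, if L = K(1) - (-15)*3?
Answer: 2116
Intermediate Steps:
L = 46 (L = 1 - (-15)*3 = 1 - 15*(-3) = 1 + 45 = 46)
L**2 = 46**2 = 2116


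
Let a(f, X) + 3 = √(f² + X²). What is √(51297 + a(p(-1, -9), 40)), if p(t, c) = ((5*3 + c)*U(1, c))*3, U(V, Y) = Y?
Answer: √(51294 + 2*√6961) ≈ 226.85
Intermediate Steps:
p(t, c) = 3*c*(15 + c) (p(t, c) = ((5*3 + c)*c)*3 = ((15 + c)*c)*3 = (c*(15 + c))*3 = 3*c*(15 + c))
a(f, X) = -3 + √(X² + f²) (a(f, X) = -3 + √(f² + X²) = -3 + √(X² + f²))
√(51297 + a(p(-1, -9), 40)) = √(51297 + (-3 + √(40² + (3*(-9)*(15 - 9))²))) = √(51297 + (-3 + √(1600 + (3*(-9)*6)²))) = √(51297 + (-3 + √(1600 + (-162)²))) = √(51297 + (-3 + √(1600 + 26244))) = √(51297 + (-3 + √27844)) = √(51297 + (-3 + 2*√6961)) = √(51294 + 2*√6961)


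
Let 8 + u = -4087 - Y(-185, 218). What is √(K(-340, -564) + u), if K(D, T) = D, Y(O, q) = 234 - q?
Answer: I*√4451 ≈ 66.716*I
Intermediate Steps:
u = -4111 (u = -8 + (-4087 - (234 - 1*218)) = -8 + (-4087 - (234 - 218)) = -8 + (-4087 - 1*16) = -8 + (-4087 - 16) = -8 - 4103 = -4111)
√(K(-340, -564) + u) = √(-340 - 4111) = √(-4451) = I*√4451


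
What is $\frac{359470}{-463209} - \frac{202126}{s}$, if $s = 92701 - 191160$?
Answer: $\frac{58233525604}{45607094931} \approx 1.2769$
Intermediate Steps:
$s = -98459$
$\frac{359470}{-463209} - \frac{202126}{s} = \frac{359470}{-463209} - \frac{202126}{-98459} = 359470 \left(- \frac{1}{463209}\right) - - \frac{202126}{98459} = - \frac{359470}{463209} + \frac{202126}{98459} = \frac{58233525604}{45607094931}$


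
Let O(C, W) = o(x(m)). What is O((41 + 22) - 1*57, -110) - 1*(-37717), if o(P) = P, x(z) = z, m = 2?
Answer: 37719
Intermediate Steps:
O(C, W) = 2
O((41 + 22) - 1*57, -110) - 1*(-37717) = 2 - 1*(-37717) = 2 + 37717 = 37719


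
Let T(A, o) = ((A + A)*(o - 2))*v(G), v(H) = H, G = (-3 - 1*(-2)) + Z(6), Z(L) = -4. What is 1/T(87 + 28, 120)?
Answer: -1/135700 ≈ -7.3692e-6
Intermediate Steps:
G = -5 (G = (-3 - 1*(-2)) - 4 = (-3 + 2) - 4 = -1 - 4 = -5)
T(A, o) = -10*A*(-2 + o) (T(A, o) = ((A + A)*(o - 2))*(-5) = ((2*A)*(-2 + o))*(-5) = (2*A*(-2 + o))*(-5) = -10*A*(-2 + o))
1/T(87 + 28, 120) = 1/(10*(87 + 28)*(2 - 1*120)) = 1/(10*115*(2 - 120)) = 1/(10*115*(-118)) = 1/(-135700) = -1/135700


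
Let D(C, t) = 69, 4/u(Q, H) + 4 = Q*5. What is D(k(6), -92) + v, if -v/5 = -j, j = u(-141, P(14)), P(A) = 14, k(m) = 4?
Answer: 48901/709 ≈ 68.972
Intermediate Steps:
u(Q, H) = 4/(-4 + 5*Q) (u(Q, H) = 4/(-4 + Q*5) = 4/(-4 + 5*Q))
j = -4/709 (j = 4/(-4 + 5*(-141)) = 4/(-4 - 705) = 4/(-709) = 4*(-1/709) = -4/709 ≈ -0.0056418)
v = -20/709 (v = -(-5)*(-4)/709 = -5*4/709 = -20/709 ≈ -0.028209)
D(k(6), -92) + v = 69 - 20/709 = 48901/709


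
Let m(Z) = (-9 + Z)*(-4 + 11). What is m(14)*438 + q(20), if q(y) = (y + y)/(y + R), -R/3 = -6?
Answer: 291290/19 ≈ 15331.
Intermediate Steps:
R = 18 (R = -3*(-6) = 18)
m(Z) = -63 + 7*Z (m(Z) = (-9 + Z)*7 = -63 + 7*Z)
q(y) = 2*y/(18 + y) (q(y) = (y + y)/(y + 18) = (2*y)/(18 + y) = 2*y/(18 + y))
m(14)*438 + q(20) = (-63 + 7*14)*438 + 2*20/(18 + 20) = (-63 + 98)*438 + 2*20/38 = 35*438 + 2*20*(1/38) = 15330 + 20/19 = 291290/19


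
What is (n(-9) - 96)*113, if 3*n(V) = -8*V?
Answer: -8136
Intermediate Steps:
n(V) = -8*V/3 (n(V) = (-8*V)/3 = -8*V/3)
(n(-9) - 96)*113 = (-8/3*(-9) - 96)*113 = (24 - 96)*113 = -72*113 = -8136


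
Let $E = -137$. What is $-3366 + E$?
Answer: $-3503$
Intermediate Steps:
$-3366 + E = -3366 - 137 = -3503$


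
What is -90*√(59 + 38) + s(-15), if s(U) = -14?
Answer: -14 - 90*√97 ≈ -900.40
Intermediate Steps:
-90*√(59 + 38) + s(-15) = -90*√(59 + 38) - 14 = -90*√97 - 14 = -14 - 90*√97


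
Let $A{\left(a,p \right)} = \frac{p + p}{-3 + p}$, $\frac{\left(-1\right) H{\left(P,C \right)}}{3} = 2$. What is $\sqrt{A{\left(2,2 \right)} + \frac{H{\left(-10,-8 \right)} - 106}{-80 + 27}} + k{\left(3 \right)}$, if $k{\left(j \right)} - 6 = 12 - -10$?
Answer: $28 + \frac{10 i \sqrt{53}}{53} \approx 28.0 + 1.3736 i$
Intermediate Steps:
$k{\left(j \right)} = 28$ ($k{\left(j \right)} = 6 + \left(12 - -10\right) = 6 + \left(12 + 10\right) = 6 + 22 = 28$)
$H{\left(P,C \right)} = -6$ ($H{\left(P,C \right)} = \left(-3\right) 2 = -6$)
$A{\left(a,p \right)} = \frac{2 p}{-3 + p}$
$\sqrt{A{\left(2,2 \right)} + \frac{H{\left(-10,-8 \right)} - 106}{-80 + 27}} + k{\left(3 \right)} = \sqrt{2 \cdot 2 \frac{1}{-3 + 2} + \frac{-6 - 106}{-80 + 27}} + 28 = \sqrt{2 \cdot 2 \frac{1}{-1} - \frac{112}{-53}} + 28 = \sqrt{2 \cdot 2 \left(-1\right) - - \frac{112}{53}} + 28 = \sqrt{-4 + \frac{112}{53}} + 28 = \sqrt{- \frac{100}{53}} + 28 = \frac{10 i \sqrt{53}}{53} + 28 = 28 + \frac{10 i \sqrt{53}}{53}$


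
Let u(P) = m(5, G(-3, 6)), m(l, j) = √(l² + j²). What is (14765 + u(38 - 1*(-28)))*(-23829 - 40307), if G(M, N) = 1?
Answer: -946968040 - 64136*√26 ≈ -9.4730e+8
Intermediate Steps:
m(l, j) = √(j² + l²)
u(P) = √26 (u(P) = √(1² + 5²) = √(1 + 25) = √26)
(14765 + u(38 - 1*(-28)))*(-23829 - 40307) = (14765 + √26)*(-23829 - 40307) = (14765 + √26)*(-64136) = -946968040 - 64136*√26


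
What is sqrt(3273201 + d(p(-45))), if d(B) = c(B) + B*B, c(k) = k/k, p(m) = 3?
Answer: sqrt(3273211) ≈ 1809.2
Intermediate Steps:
c(k) = 1
d(B) = 1 + B**2 (d(B) = 1 + B*B = 1 + B**2)
sqrt(3273201 + d(p(-45))) = sqrt(3273201 + (1 + 3**2)) = sqrt(3273201 + (1 + 9)) = sqrt(3273201 + 10) = sqrt(3273211)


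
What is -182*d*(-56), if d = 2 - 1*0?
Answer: 20384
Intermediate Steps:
d = 2 (d = 2 + 0 = 2)
-182*d*(-56) = -364*(-56) = -182*(-112) = 20384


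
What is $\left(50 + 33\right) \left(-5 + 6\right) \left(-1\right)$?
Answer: $-83$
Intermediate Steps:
$\left(50 + 33\right) \left(-5 + 6\right) \left(-1\right) = 83 \cdot 1 \left(-1\right) = 83 \left(-1\right) = -83$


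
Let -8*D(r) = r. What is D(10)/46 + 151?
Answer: 27779/184 ≈ 150.97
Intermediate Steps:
D(r) = -r/8
D(10)/46 + 151 = (-1/8*10)/46 + 151 = (1/46)*(-5/4) + 151 = -5/184 + 151 = 27779/184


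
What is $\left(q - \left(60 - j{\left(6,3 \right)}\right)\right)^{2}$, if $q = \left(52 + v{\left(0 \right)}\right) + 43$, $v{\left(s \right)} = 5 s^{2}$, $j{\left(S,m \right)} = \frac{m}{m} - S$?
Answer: $900$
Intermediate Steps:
$j{\left(S,m \right)} = 1 - S$
$q = 95$ ($q = \left(52 + 5 \cdot 0^{2}\right) + 43 = \left(52 + 5 \cdot 0\right) + 43 = \left(52 + 0\right) + 43 = 52 + 43 = 95$)
$\left(q - \left(60 - j{\left(6,3 \right)}\right)\right)^{2} = \left(95 - \left(60 - \left(1 - 6\right)\right)\right)^{2} = \left(95 - \left(60 + 5\right)\right)^{2} = \left(95 - 65\right)^{2} = 30^{2} = 900$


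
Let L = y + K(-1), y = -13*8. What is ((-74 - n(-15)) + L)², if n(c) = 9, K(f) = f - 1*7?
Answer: 38025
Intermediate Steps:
K(f) = -7 + f (K(f) = f - 7 = -7 + f)
y = -104
L = -112 (L = -104 + (-7 - 1) = -104 - 8 = -112)
((-74 - n(-15)) + L)² = ((-74 - 1*9) - 112)² = ((-74 - 9) - 112)² = (-83 - 112)² = (-195)² = 38025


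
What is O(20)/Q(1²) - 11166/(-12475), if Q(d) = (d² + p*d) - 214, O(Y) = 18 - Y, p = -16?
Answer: 2581964/2856775 ≈ 0.90380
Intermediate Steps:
Q(d) = -214 + d² - 16*d (Q(d) = (d² - 16*d) - 214 = -214 + d² - 16*d)
O(20)/Q(1²) - 11166/(-12475) = (18 - 1*20)/(-214 + (1²)² - 16*1²) - 11166/(-12475) = (18 - 20)/(-214 + 1² - 16*1) - 11166*(-1/12475) = -2/(-214 + 1 - 16) + 11166/12475 = -2/(-229) + 11166/12475 = -2*(-1/229) + 11166/12475 = 2/229 + 11166/12475 = 2581964/2856775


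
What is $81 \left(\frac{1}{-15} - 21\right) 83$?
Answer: $- \frac{708156}{5} \approx -1.4163 \cdot 10^{5}$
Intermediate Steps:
$81 \left(\frac{1}{-15} - 21\right) 83 = 81 \left(- \frac{1}{15} - 21\right) 83 = 81 \left(- \frac{316}{15}\right) 83 = \left(- \frac{8532}{5}\right) 83 = - \frac{708156}{5}$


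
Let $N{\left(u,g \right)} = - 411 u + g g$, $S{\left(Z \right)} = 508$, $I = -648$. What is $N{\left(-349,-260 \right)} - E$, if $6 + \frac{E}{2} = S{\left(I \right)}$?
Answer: $210035$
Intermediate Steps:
$N{\left(u,g \right)} = g^{2} - 411 u$ ($N{\left(u,g \right)} = - 411 u + g^{2} = g^{2} - 411 u$)
$E = 1004$ ($E = -12 + 2 \cdot 508 = -12 + 1016 = 1004$)
$N{\left(-349,-260 \right)} - E = \left(\left(-260\right)^{2} - -143439\right) - 1004 = \left(67600 + 143439\right) - 1004 = 211039 - 1004 = 210035$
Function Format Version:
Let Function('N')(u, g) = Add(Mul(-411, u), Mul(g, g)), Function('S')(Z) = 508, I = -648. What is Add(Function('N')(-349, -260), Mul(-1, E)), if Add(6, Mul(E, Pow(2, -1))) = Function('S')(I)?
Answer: 210035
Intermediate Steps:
Function('N')(u, g) = Add(Pow(g, 2), Mul(-411, u)) (Function('N')(u, g) = Add(Mul(-411, u), Pow(g, 2)) = Add(Pow(g, 2), Mul(-411, u)))
E = 1004 (E = Add(-12, Mul(2, 508)) = Add(-12, 1016) = 1004)
Add(Function('N')(-349, -260), Mul(-1, E)) = Add(Add(Pow(-260, 2), Mul(-411, -349)), Mul(-1, 1004)) = Add(Add(67600, 143439), -1004) = Add(211039, -1004) = 210035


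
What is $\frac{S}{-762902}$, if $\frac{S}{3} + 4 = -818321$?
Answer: $\frac{2454975}{762902} \approx 3.2179$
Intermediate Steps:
$S = -2454975$ ($S = -12 + 3 \left(-818321\right) = -12 - 2454963 = -2454975$)
$\frac{S}{-762902} = - \frac{2454975}{-762902} = \left(-2454975\right) \left(- \frac{1}{762902}\right) = \frac{2454975}{762902}$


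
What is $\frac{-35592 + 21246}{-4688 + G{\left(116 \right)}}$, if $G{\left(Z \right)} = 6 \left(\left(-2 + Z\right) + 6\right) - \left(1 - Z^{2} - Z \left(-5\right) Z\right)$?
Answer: $\frac{14346}{57793} \approx 0.24823$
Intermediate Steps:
$G{\left(Z \right)} = 23 - 4 Z^{2} + 6 Z$ ($G{\left(Z \right)} = 6 \left(4 + Z\right) - \left(1 - Z^{2} - - 5 Z Z\right) = \left(24 + 6 Z\right) + \left(\left(Z^{2} - 5 Z^{2}\right) - 1\right) = \left(24 + 6 Z\right) - \left(1 + 4 Z^{2}\right) = 23 - 4 Z^{2} + 6 Z$)
$\frac{-35592 + 21246}{-4688 + G{\left(116 \right)}} = \frac{-35592 + 21246}{-4688 + \left(23 - 4 \cdot 116^{2} + 6 \cdot 116\right)} = - \frac{14346}{-4688 + \left(23 - 53824 + 696\right)} = - \frac{14346}{-4688 - 53105} = - \frac{14346}{-57793} = \left(-14346\right) \left(- \frac{1}{57793}\right) = \frac{14346}{57793}$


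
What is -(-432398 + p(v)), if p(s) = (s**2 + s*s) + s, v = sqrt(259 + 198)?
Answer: 431484 - sqrt(457) ≈ 4.3146e+5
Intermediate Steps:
v = sqrt(457) ≈ 21.378
p(s) = s + 2*s**2 (p(s) = (s**2 + s**2) + s = 2*s**2 + s = s + 2*s**2)
-(-432398 + p(v)) = -(-432398 + sqrt(457)*(1 + 2*sqrt(457))) = 432398 - sqrt(457)*(1 + 2*sqrt(457))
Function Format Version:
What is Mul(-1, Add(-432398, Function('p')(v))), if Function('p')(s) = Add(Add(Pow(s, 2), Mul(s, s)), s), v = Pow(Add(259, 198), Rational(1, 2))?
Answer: Add(431484, Mul(-1, Pow(457, Rational(1, 2)))) ≈ 4.3146e+5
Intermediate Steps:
v = Pow(457, Rational(1, 2)) ≈ 21.378
Function('p')(s) = Add(s, Mul(2, Pow(s, 2))) (Function('p')(s) = Add(Add(Pow(s, 2), Pow(s, 2)), s) = Add(Mul(2, Pow(s, 2)), s) = Add(s, Mul(2, Pow(s, 2))))
Mul(-1, Add(-432398, Function('p')(v))) = Mul(-1, Add(-432398, Mul(Pow(457, Rational(1, 2)), Add(1, Mul(2, Pow(457, Rational(1, 2))))))) = Add(432398, Mul(-1, Pow(457, Rational(1, 2)), Add(1, Mul(2, Pow(457, Rational(1, 2))))))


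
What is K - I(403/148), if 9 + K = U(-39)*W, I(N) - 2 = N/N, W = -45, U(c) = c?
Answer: 1743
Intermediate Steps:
I(N) = 3 (I(N) = 2 + N/N = 2 + 1 = 3)
K = 1746 (K = -9 - 39*(-45) = -9 + 1755 = 1746)
K - I(403/148) = 1746 - 1*3 = 1746 - 3 = 1743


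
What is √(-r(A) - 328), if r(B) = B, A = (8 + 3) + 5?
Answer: 2*I*√86 ≈ 18.547*I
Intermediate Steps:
A = 16 (A = 11 + 5 = 16)
√(-r(A) - 328) = √(-1*16 - 328) = √(-16 - 328) = √(-344) = 2*I*√86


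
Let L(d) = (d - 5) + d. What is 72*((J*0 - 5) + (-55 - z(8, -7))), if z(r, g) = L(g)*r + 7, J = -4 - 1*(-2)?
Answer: 6120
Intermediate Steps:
J = -2 (J = -4 + 2 = -2)
L(d) = -5 + 2*d (L(d) = (-5 + d) + d = -5 + 2*d)
z(r, g) = 7 + r*(-5 + 2*g) (z(r, g) = (-5 + 2*g)*r + 7 = r*(-5 + 2*g) + 7 = 7 + r*(-5 + 2*g))
72*((J*0 - 5) + (-55 - z(8, -7))) = 72*((-2*0 - 5) + (-55 - (7 + 8*(-5 + 2*(-7))))) = 72*((0 - 5) + (-55 - (7 + 8*(-5 - 14)))) = 72*(-5 + (-55 - (7 + 8*(-19)))) = 72*(-5 + (-55 - (7 - 152))) = 72*(-5 + (-55 - 1*(-145))) = 72*(-5 + (-55 + 145)) = 72*(-5 + 90) = 72*85 = 6120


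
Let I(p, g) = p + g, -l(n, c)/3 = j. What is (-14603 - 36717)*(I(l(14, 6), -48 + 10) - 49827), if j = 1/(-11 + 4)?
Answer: 17913348640/7 ≈ 2.5590e+9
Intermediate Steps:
j = -1/7 (j = 1/(-7) = -1/7 ≈ -0.14286)
l(n, c) = 3/7 (l(n, c) = -3*(-1/7) = 3/7)
I(p, g) = g + p
(-14603 - 36717)*(I(l(14, 6), -48 + 10) - 49827) = (-14603 - 36717)*(((-48 + 10) + 3/7) - 49827) = -51320*((-38 + 3/7) - 49827) = -51320*(-263/7 - 49827) = -51320*(-349052/7) = 17913348640/7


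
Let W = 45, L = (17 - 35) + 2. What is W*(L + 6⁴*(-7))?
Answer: -408960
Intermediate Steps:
L = -16 (L = -18 + 2 = -16)
W*(L + 6⁴*(-7)) = 45*(-16 + 6⁴*(-7)) = 45*(-16 + 1296*(-7)) = 45*(-16 - 9072) = 45*(-9088) = -408960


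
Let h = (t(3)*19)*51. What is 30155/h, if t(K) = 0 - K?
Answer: -30155/2907 ≈ -10.373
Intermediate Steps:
t(K) = -K
h = -2907 (h = (-1*3*19)*51 = -3*19*51 = -57*51 = -2907)
30155/h = 30155/(-2907) = 30155*(-1/2907) = -30155/2907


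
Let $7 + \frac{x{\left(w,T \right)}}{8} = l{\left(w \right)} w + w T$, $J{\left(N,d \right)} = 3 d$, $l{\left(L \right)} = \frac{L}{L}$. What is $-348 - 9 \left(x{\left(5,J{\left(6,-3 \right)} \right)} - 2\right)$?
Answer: $3054$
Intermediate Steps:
$l{\left(L \right)} = 1$
$x{\left(w,T \right)} = -56 + 8 w + 8 T w$ ($x{\left(w,T \right)} = -56 + 8 \left(1 w + w T\right) = -56 + 8 \left(w + T w\right) = -56 + \left(8 w + 8 T w\right) = -56 + 8 w + 8 T w$)
$-348 - 9 \left(x{\left(5,J{\left(6,-3 \right)} \right)} - 2\right) = -348 - 9 \left(\left(-56 + 8 \cdot 5 + 8 \cdot 3 \left(-3\right) 5\right) - 2\right) = -348 - 9 \left(\left(-56 + 40 + 8 \left(-9\right) 5\right) - 2\right) = -348 - 9 \left(\left(-56 + 40 - 360\right) - 2\right) = -348 - 9 \left(-376 - 2\right) = -348 - -3402 = -348 + 3402 = 3054$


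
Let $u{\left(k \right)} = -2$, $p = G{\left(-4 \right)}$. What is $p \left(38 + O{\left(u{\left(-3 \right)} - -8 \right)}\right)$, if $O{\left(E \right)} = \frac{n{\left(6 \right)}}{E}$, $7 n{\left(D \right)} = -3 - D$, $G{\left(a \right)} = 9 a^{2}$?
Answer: $\frac{38088}{7} \approx 5441.1$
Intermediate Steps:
$n{\left(D \right)} = - \frac{3}{7} - \frac{D}{7}$ ($n{\left(D \right)} = \frac{-3 - D}{7} = - \frac{3}{7} - \frac{D}{7}$)
$p = 144$ ($p = 9 \left(-4\right)^{2} = 9 \cdot 16 = 144$)
$O{\left(E \right)} = - \frac{9}{7 E}$ ($O{\left(E \right)} = \frac{- \frac{3}{7} - \frac{6}{7}}{E} = - \frac{9}{7 E}$)
$p \left(38 + O{\left(u{\left(-3 \right)} - -8 \right)}\right) = 144 \left(38 - \frac{9}{7 \left(-2 - -8\right)}\right) = 144 \left(38 - \frac{9}{7 \left(-2 + 8\right)}\right) = 144 \left(38 - \frac{9}{7 \cdot 6}\right) = 144 \left(38 - \frac{3}{14}\right) = 144 \cdot \frac{529}{14} = \frac{38088}{7}$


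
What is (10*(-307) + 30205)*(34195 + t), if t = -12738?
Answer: 582235695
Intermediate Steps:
(10*(-307) + 30205)*(34195 + t) = (10*(-307) + 30205)*(34195 - 12738) = (-3070 + 30205)*21457 = 27135*21457 = 582235695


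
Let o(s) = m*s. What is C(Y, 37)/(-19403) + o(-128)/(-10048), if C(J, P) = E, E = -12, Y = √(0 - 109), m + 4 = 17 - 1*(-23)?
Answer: 1398900/3046271 ≈ 0.45922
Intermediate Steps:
m = 36 (m = -4 + (17 - 1*(-23)) = -4 + (17 + 23) = -4 + 40 = 36)
Y = I*√109 (Y = √(-109) = I*√109 ≈ 10.44*I)
C(J, P) = -12
o(s) = 36*s
C(Y, 37)/(-19403) + o(-128)/(-10048) = -12/(-19403) + (36*(-128))/(-10048) = -12*(-1/19403) - 4608*(-1/10048) = 12/19403 + 72/157 = 1398900/3046271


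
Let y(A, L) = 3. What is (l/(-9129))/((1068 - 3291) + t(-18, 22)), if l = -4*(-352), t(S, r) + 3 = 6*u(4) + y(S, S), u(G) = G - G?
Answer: 1408/20293767 ≈ 6.9381e-5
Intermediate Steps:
u(G) = 0
t(S, r) = 0 (t(S, r) = -3 + (6*0 + 3) = -3 + (0 + 3) = -3 + 3 = 0)
l = 1408
(l/(-9129))/((1068 - 3291) + t(-18, 22)) = (1408/(-9129))/((1068 - 3291) + 0) = (1408*(-1/9129))/(-2223 + 0) = -1408/9129/(-2223) = -1408/9129*(-1/2223) = 1408/20293767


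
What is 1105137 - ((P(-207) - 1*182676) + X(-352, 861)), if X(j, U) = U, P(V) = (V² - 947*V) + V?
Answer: 1048281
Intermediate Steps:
P(V) = V² - 946*V
1105137 - ((P(-207) - 1*182676) + X(-352, 861)) = 1105137 - ((-207*(-946 - 207) - 1*182676) + 861) = 1105137 - ((-207*(-1153) - 182676) + 861) = 1105137 - ((238671 - 182676) + 861) = 1105137 - (55995 + 861) = 1105137 - 1*56856 = 1105137 - 56856 = 1048281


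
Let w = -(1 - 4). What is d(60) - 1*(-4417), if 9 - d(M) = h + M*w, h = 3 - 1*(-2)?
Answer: 4241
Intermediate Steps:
w = 3 (w = -1*(-3) = 3)
h = 5 (h = 3 + 2 = 5)
d(M) = 4 - 3*M (d(M) = 9 - (5 + M*3) = 9 - (5 + 3*M) = 9 + (-5 - 3*M) = 4 - 3*M)
d(60) - 1*(-4417) = (4 - 3*60) - 1*(-4417) = (4 - 180) + 4417 = -176 + 4417 = 4241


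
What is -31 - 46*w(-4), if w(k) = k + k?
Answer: 337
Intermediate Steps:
w(k) = 2*k
-31 - 46*w(-4) = -31 - 92*(-4) = -31 - 46*(-8) = -31 + 368 = 337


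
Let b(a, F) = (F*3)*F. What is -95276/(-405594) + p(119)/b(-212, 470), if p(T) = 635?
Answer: 2113231913/8959571460 ≈ 0.23586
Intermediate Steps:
b(a, F) = 3*F**2 (b(a, F) = (3*F)*F = 3*F**2)
-95276/(-405594) + p(119)/b(-212, 470) = -95276/(-405594) + 635/((3*470**2)) = -95276*(-1/405594) + 635/((3*220900)) = 47638/202797 + 635/662700 = 47638/202797 + 635*(1/662700) = 47638/202797 + 127/132540 = 2113231913/8959571460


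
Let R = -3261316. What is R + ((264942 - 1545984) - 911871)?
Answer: -5454229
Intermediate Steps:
R + ((264942 - 1545984) - 911871) = -3261316 + ((264942 - 1545984) - 911871) = -3261316 + (-1281042 - 911871) = -3261316 - 2192913 = -5454229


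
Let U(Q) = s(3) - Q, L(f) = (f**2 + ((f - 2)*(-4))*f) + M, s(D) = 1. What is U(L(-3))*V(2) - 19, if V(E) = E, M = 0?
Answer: 85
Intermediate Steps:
L(f) = f**2 + f*(8 - 4*f) (L(f) = (f**2 + ((f - 2)*(-4))*f) + 0 = (f**2 + ((-2 + f)*(-4))*f) + 0 = (f**2 + (8 - 4*f)*f) + 0 = (f**2 + f*(8 - 4*f)) + 0 = f**2 + f*(8 - 4*f))
U(Q) = 1 - Q
U(L(-3))*V(2) - 19 = (1 - (-3)*(8 - 3*(-3)))*2 - 19 = (1 - (-3)*(8 + 9))*2 - 19 = (1 - (-3)*17)*2 - 19 = (1 - 1*(-51))*2 - 19 = (1 + 51)*2 - 19 = 52*2 - 19 = 104 - 19 = 85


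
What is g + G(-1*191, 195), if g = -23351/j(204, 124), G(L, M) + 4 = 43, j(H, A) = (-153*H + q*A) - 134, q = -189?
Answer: 2159849/54782 ≈ 39.426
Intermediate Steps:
j(H, A) = -134 - 189*A - 153*H (j(H, A) = (-153*H - 189*A) - 134 = (-189*A - 153*H) - 134 = -134 - 189*A - 153*H)
G(L, M) = 39 (G(L, M) = -4 + 43 = 39)
g = 23351/54782 (g = -23351/(-134 - 189*124 - 153*204) = -23351/(-134 - 23436 - 31212) = -23351/(-54782) = -23351*(-1/54782) = 23351/54782 ≈ 0.42625)
g + G(-1*191, 195) = 23351/54782 + 39 = 2159849/54782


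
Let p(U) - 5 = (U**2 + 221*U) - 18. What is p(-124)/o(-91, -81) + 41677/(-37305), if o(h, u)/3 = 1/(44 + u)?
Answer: 5539962218/37305 ≈ 1.4850e+5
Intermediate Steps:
o(h, u) = 3/(44 + u)
p(U) = -13 + U**2 + 221*U (p(U) = 5 + ((U**2 + 221*U) - 18) = 5 + (-18 + U**2 + 221*U) = -13 + U**2 + 221*U)
p(-124)/o(-91, -81) + 41677/(-37305) = (-13 + (-124)**2 + 221*(-124))/((3/(44 - 81))) + 41677/(-37305) = (-13 + 15376 - 27404)/((3/(-37))) + 41677*(-1/37305) = -12041/(3*(-1/37)) - 41677/37305 = -12041/(-3/37) - 41677/37305 = -12041*(-37/3) - 41677/37305 = 445517/3 - 41677/37305 = 5539962218/37305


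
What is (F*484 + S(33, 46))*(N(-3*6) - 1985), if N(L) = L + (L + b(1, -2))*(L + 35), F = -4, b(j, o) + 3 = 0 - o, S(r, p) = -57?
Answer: 4635718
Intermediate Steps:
b(j, o) = -3 - o (b(j, o) = -3 + (0 - o) = -3 - o)
N(L) = L + (-1 + L)*(35 + L) (N(L) = L + (L + (-3 - 1*(-2)))*(L + 35) = L + (L + (-3 + 2))*(35 + L) = L + (L - 1)*(35 + L) = L + (-1 + L)*(35 + L))
(F*484 + S(33, 46))*(N(-3*6) - 1985) = (-4*484 - 57)*((-35 + (-3*6)² + 35*(-3*6)) - 1985) = (-1936 - 57)*((-35 + (-18)² + 35*(-18)) - 1985) = -1993*((-35 + 324 - 630) - 1985) = -1993*(-341 - 1985) = -1993*(-2326) = 4635718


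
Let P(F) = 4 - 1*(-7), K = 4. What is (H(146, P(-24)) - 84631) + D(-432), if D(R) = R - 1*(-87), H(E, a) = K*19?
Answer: -84900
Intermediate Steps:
P(F) = 11 (P(F) = 4 + 7 = 11)
H(E, a) = 76 (H(E, a) = 4*19 = 76)
D(R) = 87 + R (D(R) = R + 87 = 87 + R)
(H(146, P(-24)) - 84631) + D(-432) = (76 - 84631) + (87 - 432) = -84555 - 345 = -84900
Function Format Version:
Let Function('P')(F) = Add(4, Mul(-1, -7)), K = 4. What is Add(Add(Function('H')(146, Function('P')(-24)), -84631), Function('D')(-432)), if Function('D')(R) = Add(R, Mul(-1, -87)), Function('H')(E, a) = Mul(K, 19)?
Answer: -84900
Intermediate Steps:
Function('P')(F) = 11 (Function('P')(F) = Add(4, 7) = 11)
Function('H')(E, a) = 76 (Function('H')(E, a) = Mul(4, 19) = 76)
Function('D')(R) = Add(87, R) (Function('D')(R) = Add(R, 87) = Add(87, R))
Add(Add(Function('H')(146, Function('P')(-24)), -84631), Function('D')(-432)) = Add(Add(76, -84631), Add(87, -432)) = Add(-84555, -345) = -84900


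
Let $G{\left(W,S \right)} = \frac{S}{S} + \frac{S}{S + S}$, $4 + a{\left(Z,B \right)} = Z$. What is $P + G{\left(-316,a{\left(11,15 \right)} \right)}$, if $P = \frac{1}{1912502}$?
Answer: $\frac{1434377}{956251} \approx 1.5$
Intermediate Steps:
$a{\left(Z,B \right)} = -4 + Z$
$G{\left(W,S \right)} = \frac{3}{2}$ ($G{\left(W,S \right)} = 1 + \frac{S}{2 S} = 1 + S \frac{1}{2 S} = 1 + \frac{1}{2} = \frac{3}{2}$)
$P = \frac{1}{1912502} \approx 5.2287 \cdot 10^{-7}$
$P + G{\left(-316,a{\left(11,15 \right)} \right)} = \frac{1}{1912502} + \frac{3}{2} = \frac{1434377}{956251}$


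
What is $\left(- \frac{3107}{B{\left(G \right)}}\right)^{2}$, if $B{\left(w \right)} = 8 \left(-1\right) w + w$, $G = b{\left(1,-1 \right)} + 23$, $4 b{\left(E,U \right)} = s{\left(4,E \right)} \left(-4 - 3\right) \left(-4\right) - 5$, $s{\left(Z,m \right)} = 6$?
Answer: $\frac{154455184}{3186225} \approx 48.476$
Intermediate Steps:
$b{\left(E,U \right)} = \frac{163}{4}$ ($b{\left(E,U \right)} = \frac{6 \left(-4 - 3\right) \left(-4\right) - 5}{4} = \frac{6 \left(\left(-7\right) \left(-4\right)\right) - 5}{4} = \frac{6 \cdot 28 - 5}{4} = \frac{168 - 5}{4} = \frac{1}{4} \cdot 163 = \frac{163}{4}$)
$G = \frac{255}{4}$ ($G = \frac{163}{4} + 23 = \frac{255}{4} \approx 63.75$)
$B{\left(w \right)} = - 7 w$ ($B{\left(w \right)} = - 8 w + w = - 7 w$)
$\left(- \frac{3107}{B{\left(G \right)}}\right)^{2} = \left(- \frac{3107}{\left(-7\right) \frac{255}{4}}\right)^{2} = \left(- \frac{3107}{- \frac{1785}{4}}\right)^{2} = \left(\left(-3107\right) \left(- \frac{4}{1785}\right)\right)^{2} = \left(\frac{12428}{1785}\right)^{2} = \frac{154455184}{3186225}$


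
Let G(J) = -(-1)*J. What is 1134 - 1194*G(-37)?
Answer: 45312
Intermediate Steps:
G(J) = J
1134 - 1194*G(-37) = 1134 - 1194*(-37) = 1134 + 44178 = 45312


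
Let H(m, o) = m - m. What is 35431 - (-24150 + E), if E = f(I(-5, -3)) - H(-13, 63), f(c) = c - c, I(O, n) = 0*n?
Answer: 59581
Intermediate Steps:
I(O, n) = 0
H(m, o) = 0
f(c) = 0
E = 0 (E = 0 - 1*0 = 0 + 0 = 0)
35431 - (-24150 + E) = 35431 - (-24150 + 0) = 35431 - 1*(-24150) = 35431 + 24150 = 59581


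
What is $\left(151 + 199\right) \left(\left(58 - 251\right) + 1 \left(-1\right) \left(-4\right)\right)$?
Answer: $-66150$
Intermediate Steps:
$\left(151 + 199\right) \left(\left(58 - 251\right) + 1 \left(-1\right) \left(-4\right)\right) = 350 \left(\left(58 - 251\right) - -4\right) = 350 \left(-193 + 4\right) = 350 \left(-189\right) = -66150$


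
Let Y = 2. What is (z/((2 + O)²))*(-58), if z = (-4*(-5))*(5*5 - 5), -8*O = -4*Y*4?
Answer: -5800/9 ≈ -644.44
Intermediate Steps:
O = 4 (O = -(-4*2)*4/8 = -(-1)*4 = -⅛*(-32) = 4)
z = 400 (z = 20*(25 - 5) = 20*20 = 400)
(z/((2 + O)²))*(-58) = (400/((2 + 4)²))*(-58) = (400/(6²))*(-58) = (400/36)*(-58) = (400*(1/36))*(-58) = (100/9)*(-58) = -5800/9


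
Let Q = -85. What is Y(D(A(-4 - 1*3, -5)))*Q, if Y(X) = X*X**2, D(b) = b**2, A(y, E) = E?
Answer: -1328125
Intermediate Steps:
Y(X) = X**3
Y(D(A(-4 - 1*3, -5)))*Q = ((-5)**2)**3*(-85) = 25**3*(-85) = 15625*(-85) = -1328125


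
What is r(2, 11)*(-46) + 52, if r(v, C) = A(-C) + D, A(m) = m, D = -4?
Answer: 742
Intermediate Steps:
r(v, C) = -4 - C (r(v, C) = -C - 4 = -4 - C)
r(2, 11)*(-46) + 52 = (-4 - 1*11)*(-46) + 52 = (-4 - 11)*(-46) + 52 = -15*(-46) + 52 = 690 + 52 = 742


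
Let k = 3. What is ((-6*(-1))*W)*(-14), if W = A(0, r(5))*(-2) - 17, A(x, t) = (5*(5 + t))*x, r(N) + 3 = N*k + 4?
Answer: 1428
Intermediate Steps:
r(N) = 1 + 3*N (r(N) = -3 + (N*3 + 4) = -3 + (3*N + 4) = -3 + (4 + 3*N) = 1 + 3*N)
A(x, t) = x*(25 + 5*t) (A(x, t) = (25 + 5*t)*x = x*(25 + 5*t))
W = -17 (W = (5*0*(5 + (1 + 3*5)))*(-2) - 17 = (5*0*(5 + (1 + 15)))*(-2) - 17 = (5*0*(5 + 16))*(-2) - 17 = (5*0*21)*(-2) - 17 = 0*(-2) - 17 = 0 - 17 = -17)
((-6*(-1))*W)*(-14) = (-6*(-1)*(-17))*(-14) = (6*(-17))*(-14) = -102*(-14) = 1428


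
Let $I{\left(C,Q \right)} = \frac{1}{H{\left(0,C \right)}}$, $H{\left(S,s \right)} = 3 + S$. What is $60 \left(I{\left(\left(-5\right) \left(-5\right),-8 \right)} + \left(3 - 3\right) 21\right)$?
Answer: $20$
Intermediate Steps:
$I{\left(C,Q \right)} = \frac{1}{3}$ ($I{\left(C,Q \right)} = \frac{1}{3 + 0} = \frac{1}{3}$)
$60 \left(I{\left(\left(-5\right) \left(-5\right),-8 \right)} + \left(3 - 3\right) 21\right) = 60 \left(\frac{1}{3} + \left(3 - 3\right) 21\right) = 60 \left(\frac{1}{3} + 0 \cdot 21\right) = 60 \left(\frac{1}{3} + 0\right) = 60 \cdot \frac{1}{3} = 20$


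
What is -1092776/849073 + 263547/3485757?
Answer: -1195126983167/986554051087 ≈ -1.2114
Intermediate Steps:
-1092776/849073 + 263547/3485757 = -1092776*1/849073 + 263547*(1/3485757) = -1092776/849073 + 87849/1161919 = -1195126983167/986554051087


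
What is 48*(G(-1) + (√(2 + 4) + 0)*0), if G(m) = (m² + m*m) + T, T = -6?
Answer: -192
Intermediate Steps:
G(m) = -6 + 2*m² (G(m) = (m² + m*m) - 6 = (m² + m²) - 6 = 2*m² - 6 = -6 + 2*m²)
48*(G(-1) + (√(2 + 4) + 0)*0) = 48*((-6 + 2*(-1)²) + (√(2 + 4) + 0)*0) = 48*((-6 + 2*1) + (√6 + 0)*0) = 48*((-6 + 2) + √6*0) = 48*(-4 + 0) = 48*(-4) = -192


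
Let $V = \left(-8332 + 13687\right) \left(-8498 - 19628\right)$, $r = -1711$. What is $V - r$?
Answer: $-150613019$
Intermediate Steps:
$V = -150614730$ ($V = 5355 \left(-28126\right) = -150614730$)
$V - r = -150614730 - -1711 = -150614730 + 1711 = -150613019$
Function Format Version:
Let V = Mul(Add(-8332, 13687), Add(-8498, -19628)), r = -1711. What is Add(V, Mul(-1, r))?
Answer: -150613019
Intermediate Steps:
V = -150614730 (V = Mul(5355, -28126) = -150614730)
Add(V, Mul(-1, r)) = Add(-150614730, Mul(-1, -1711)) = Add(-150614730, 1711) = -150613019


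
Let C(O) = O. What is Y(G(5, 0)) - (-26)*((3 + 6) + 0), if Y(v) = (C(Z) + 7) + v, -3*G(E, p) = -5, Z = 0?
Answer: 728/3 ≈ 242.67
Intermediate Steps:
G(E, p) = 5/3 (G(E, p) = -⅓*(-5) = 5/3)
Y(v) = 7 + v (Y(v) = (0 + 7) + v = 7 + v)
Y(G(5, 0)) - (-26)*((3 + 6) + 0) = (7 + 5/3) - (-26)*((3 + 6) + 0) = 26/3 - (-26)*(9 + 0) = 26/3 - (-26)*9 = 26/3 - 1*(-234) = 26/3 + 234 = 728/3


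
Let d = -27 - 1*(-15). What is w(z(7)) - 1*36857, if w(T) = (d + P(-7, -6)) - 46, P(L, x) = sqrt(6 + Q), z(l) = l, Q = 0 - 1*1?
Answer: -36915 + sqrt(5) ≈ -36913.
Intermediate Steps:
d = -12 (d = -27 + 15 = -12)
Q = -1 (Q = 0 - 1 = -1)
P(L, x) = sqrt(5) (P(L, x) = sqrt(6 - 1) = sqrt(5))
w(T) = -58 + sqrt(5) (w(T) = (-12 + sqrt(5)) - 46 = -58 + sqrt(5))
w(z(7)) - 1*36857 = (-58 + sqrt(5)) - 1*36857 = (-58 + sqrt(5)) - 36857 = -36915 + sqrt(5)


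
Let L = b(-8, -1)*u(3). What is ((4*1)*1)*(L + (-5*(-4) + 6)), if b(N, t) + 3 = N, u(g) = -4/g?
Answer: 488/3 ≈ 162.67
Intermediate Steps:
b(N, t) = -3 + N
L = 44/3 (L = (-3 - 8)*(-4/3) = -(-44)/3 = -11*(-4/3) = 44/3 ≈ 14.667)
((4*1)*1)*(L + (-5*(-4) + 6)) = ((4*1)*1)*(44/3 + (-5*(-4) + 6)) = (4*1)*(44/3 + (20 + 6)) = 4*(44/3 + 26) = 4*(122/3) = 488/3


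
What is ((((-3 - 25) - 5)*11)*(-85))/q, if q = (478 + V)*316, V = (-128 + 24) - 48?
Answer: 30855/103016 ≈ 0.29952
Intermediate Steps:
V = -152 (V = -104 - 48 = -152)
q = 103016 (q = (478 - 152)*316 = 326*316 = 103016)
((((-3 - 25) - 5)*11)*(-85))/q = ((((-3 - 25) - 5)*11)*(-85))/103016 = (((-28 - 5)*11)*(-85))*(1/103016) = (-33*11*(-85))*(1/103016) = -363*(-85)*(1/103016) = 30855*(1/103016) = 30855/103016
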